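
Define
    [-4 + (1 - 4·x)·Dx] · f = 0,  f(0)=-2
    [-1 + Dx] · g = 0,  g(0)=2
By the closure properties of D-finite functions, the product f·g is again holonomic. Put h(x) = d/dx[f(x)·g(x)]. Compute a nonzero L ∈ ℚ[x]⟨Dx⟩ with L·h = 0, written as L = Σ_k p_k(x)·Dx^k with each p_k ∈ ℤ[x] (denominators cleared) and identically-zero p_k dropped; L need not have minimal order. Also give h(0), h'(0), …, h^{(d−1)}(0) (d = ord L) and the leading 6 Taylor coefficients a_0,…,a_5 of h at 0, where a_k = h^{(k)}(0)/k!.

L = (41 - 40·x + 16·x^2) + (-5 + 24·x - 16·x^2)·Dx  (order 1).
h: a_k = -20, -164, -986, -15778/3, -157781/6, -757349/6, …
ICs: h(0) = -20.

f: a_k = -2, -8, -32, -128, -512, -2048, …
g: a_k = 2, 2, 1, 1/3, 1/12, 1/60, …
L₀ := L_f ⊗_s L_g (sym. prod.), ord ≤ 1.
Differentiate: ansatz ord ≤ ord L₀ ⇒ L.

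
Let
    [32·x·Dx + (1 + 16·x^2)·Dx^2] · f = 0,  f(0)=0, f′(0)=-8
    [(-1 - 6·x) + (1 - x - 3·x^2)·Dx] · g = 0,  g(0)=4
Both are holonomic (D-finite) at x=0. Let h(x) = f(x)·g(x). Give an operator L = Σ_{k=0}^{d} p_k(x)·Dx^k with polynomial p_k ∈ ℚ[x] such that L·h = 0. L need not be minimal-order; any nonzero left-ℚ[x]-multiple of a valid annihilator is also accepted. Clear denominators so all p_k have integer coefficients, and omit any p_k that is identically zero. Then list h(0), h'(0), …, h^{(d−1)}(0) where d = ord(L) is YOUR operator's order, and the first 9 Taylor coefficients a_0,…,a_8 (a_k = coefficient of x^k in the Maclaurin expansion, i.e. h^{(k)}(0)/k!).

f: a_k = 0, -8, 0, 128/3, 0, -2048/5, 0, 32768/7, 0, …
g: a_k = 4, 4, 16, 28, 76, 160, 388, 868, 2032, …
L₀ := L_f ⊗_s L_g (sym. prod.), ord ≤ 2.
L = (6 + 32·x + 288·x^2) + (2 - 20·x + 64·x^2 + 288·x^3)·Dx + (-1 + x - 13·x^2 + 16·x^3 + 48·x^4)·Dx^2  (order 2).
h: a_k = 0, -32, -32, 128/3, -160/3, -23456/15, -25856/15, 1292512/105, 749536/105, …
ICs: h(0) = 0, h′(0) = -32.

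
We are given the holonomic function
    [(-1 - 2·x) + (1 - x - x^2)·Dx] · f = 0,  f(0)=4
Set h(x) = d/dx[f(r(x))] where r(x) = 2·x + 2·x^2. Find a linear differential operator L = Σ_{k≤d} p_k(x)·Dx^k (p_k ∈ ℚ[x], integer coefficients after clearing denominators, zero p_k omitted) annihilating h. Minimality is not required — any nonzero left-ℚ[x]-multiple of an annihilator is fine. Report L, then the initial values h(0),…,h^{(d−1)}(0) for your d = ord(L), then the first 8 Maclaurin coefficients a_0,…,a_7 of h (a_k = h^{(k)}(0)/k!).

f: a_k = 4, 4, 8, 12, 20, 32, 52, 84, …
f∘r: x↦r, Dx↦Dx/r' in L_f ⇒ L₀.
h₀' ⇒ L via d/dx closure of L₀.
L = (10 + 20·x + 60·x^2 + 80·x^3 + 40·x^4) + (-1 + 10·x^2 + 20·x^3 + 20·x^4 + 8·x^5)·Dx  (order 1).
h: a_k = 8, 80, 480, 2560, 12960, 62784, 295680, 1364480, …
ICs: h(0) = 8.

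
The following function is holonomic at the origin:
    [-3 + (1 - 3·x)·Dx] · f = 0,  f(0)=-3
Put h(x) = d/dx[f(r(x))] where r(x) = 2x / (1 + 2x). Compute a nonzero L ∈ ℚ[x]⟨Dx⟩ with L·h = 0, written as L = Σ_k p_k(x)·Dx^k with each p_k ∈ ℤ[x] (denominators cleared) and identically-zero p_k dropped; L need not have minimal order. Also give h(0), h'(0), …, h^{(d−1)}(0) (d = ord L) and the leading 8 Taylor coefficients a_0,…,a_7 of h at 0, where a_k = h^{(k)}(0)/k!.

L = 8 + (-1 + 4·x)·Dx  (order 1).
h: a_k = -18, -144, -864, -4608, -23040, -110592, -516096, -2359296, …
ICs: h(0) = -18.

f: a_k = -3, -9, -27, -81, -243, -729, -2187, -6561, …
f∘r: x↦r, Dx↦Dx/r' in L_f ⇒ L₀.
Differentiate: ansatz ord ≤ ord L₀ ⇒ L.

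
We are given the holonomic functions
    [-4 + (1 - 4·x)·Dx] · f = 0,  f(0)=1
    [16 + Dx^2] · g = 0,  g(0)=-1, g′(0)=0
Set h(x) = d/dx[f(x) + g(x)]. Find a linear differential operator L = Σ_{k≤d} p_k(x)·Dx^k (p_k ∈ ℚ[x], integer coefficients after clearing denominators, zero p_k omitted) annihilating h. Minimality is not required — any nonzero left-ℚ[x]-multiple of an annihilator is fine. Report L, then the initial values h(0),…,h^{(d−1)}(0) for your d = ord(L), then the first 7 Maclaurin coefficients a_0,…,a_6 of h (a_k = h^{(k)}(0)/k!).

L = (1664 - 1024·x + 2048·x^2) + (-112 + 576·x - 768·x^2 + 1024·x^3)·Dx + (104 - 64·x + 128·x^2)·Dx^2 + (-7 + 36·x - 48·x^2 + 64·x^3)·Dx^3  (order 3).
h: a_k = 4, 48, 192, 2944/3, 5120, 369152/15, 114688, …
ICs: h(0) = 4, h′(0) = 48, h′′(0) = 384.

f: a_k = 1, 4, 16, 64, 256, 1024, 4096, …
g: a_k = -1, 0, 8, 0, -32/3, 0, 256/45, …
L₀ := lclm(L_f,L_g); ord L₀ ≤ 1+2.
Derive L from L₀ (diff closure).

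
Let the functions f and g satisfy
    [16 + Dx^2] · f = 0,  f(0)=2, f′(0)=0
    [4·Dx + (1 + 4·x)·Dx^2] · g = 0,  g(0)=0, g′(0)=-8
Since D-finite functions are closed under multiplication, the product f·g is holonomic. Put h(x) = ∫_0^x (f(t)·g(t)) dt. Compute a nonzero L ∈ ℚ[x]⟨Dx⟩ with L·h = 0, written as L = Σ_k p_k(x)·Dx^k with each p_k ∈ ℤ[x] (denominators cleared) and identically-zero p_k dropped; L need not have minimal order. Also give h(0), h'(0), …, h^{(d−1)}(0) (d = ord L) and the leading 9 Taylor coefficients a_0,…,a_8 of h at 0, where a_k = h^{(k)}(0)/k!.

f: a_k = 2, 0, -16, 0, 64/3, 0, -512/45, 0, 1024/315, …
g: a_k = 0, -8, 16, -128/3, 128, -2048/5, 4096/3, -32768/7, 16384, …
L₀ := L_f ⊗_s L_g (sym. prod.), ord ≤ 4.
Integrate: L := L₀·Dx.
L = (-768 + 6144·x + 77824·x^2 + 262144·x^3 + 262144·x^4)·Dx + (256 + 5120·x + 24576·x^2 + 32768·x^3)·Dx^2 + (1280·x + 10752·x^2 + 32768·x^3 + 32768·x^4)·Dx^3 + (16 + 320·x + 1536·x^2 + 2048·x^3)·Dx^4 + (3 + 56·x + 368·x^2 + 1024·x^3 + 1024·x^4)·Dx^5  (order 5).
h: a_k = 0, 0, -8, 32/3, 32/3, 0, -256/5, 1024/7, -15872/35, …
ICs: h(0) = 0, h′(0) = 0, h′′(0) = -16, h′′′(0) = 64, h′′′′(0) = 256.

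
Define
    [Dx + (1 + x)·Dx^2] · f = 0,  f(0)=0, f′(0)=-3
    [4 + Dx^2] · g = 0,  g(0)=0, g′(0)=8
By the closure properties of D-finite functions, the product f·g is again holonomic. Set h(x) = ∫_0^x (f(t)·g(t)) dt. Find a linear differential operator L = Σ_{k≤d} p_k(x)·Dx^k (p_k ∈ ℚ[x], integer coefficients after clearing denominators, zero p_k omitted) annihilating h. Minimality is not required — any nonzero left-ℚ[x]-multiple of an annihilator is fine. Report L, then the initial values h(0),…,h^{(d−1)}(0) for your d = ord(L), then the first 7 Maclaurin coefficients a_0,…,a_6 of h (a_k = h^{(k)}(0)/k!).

f: a_k = 0, -3, 3/2, -1, 3/4, -3/5, 1/2, …
g: a_k = 0, 8, 0, -16/3, 0, 16/15, 0, …
h₀=f·g: eliminate ⇒ L₀, order ≤ 2·2.
∫: right-multiply L₀ by Dx.
L = (168 + 864·x + 1456·x^2 + 1024·x^3 + 256·x^4)·Dx + (112 + 368·x + 384·x^2 + 128·x^3)·Dx^2 + (102 + 464·x + 744·x^2 + 512·x^3 + 128·x^4)·Dx^3 + (28 + 92·x + 96·x^2 + 32·x^3)·Dx^4 + (15 + 62·x + 95·x^2 + 64·x^3 + 16·x^4)·Dx^5  (order 5).
h: a_k = 0, 0, 0, -8, 3, 8/5, -1/3, …
ICs: h(0) = 0, h′(0) = 0, h′′(0) = 0, h′′′(0) = -48, h′′′′(0) = 72.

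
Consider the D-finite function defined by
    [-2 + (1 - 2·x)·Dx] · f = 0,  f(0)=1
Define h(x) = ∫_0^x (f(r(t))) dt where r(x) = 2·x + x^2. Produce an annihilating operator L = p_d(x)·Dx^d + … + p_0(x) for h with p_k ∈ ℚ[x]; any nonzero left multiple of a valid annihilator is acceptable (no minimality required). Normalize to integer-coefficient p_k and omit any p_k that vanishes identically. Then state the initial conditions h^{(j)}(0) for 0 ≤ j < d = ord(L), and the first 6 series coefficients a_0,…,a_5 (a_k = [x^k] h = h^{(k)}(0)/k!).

f: a_k = 1, 2, 4, 8, 16, 32, …
L₀ from L_f via x↦r, Dx↦r'^{-1}Dx.
h=∫₀ˣh₀: take L = L₀·Dx.
L = (4 + 4·x)·Dx + (-1 + 4·x + 2·x^2)·Dx^2  (order 2).
h: a_k = 0, 1, 2, 6, 20, 356/5, …
ICs: h(0) = 0, h′(0) = 1.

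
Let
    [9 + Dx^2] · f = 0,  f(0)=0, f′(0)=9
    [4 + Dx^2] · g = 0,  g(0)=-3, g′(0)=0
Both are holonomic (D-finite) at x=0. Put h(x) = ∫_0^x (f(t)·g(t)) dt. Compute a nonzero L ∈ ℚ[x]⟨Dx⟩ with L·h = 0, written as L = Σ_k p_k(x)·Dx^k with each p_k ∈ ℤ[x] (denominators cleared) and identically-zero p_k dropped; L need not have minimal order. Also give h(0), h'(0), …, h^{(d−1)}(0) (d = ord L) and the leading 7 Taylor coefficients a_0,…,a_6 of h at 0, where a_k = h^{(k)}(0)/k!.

f: a_k = 0, 9, 0, -27/2, 0, 243/40, 0, …
g: a_k = -3, 0, 6, 0, -2, 0, 4/15, …
h₀=f·g: eliminate ⇒ L₀, order ≤ 2·2.
h=∫₀ˣh₀: take L = L₀·Dx.
L = 25·Dx + 26·Dx^3 + Dx^5  (order 5).
h: a_k = 0, 0, -27/2, 0, 189/8, 0, -1563/80, …
ICs: h(0) = 0, h′(0) = 0, h′′(0) = -27, h′′′(0) = 0, h′′′′(0) = 567.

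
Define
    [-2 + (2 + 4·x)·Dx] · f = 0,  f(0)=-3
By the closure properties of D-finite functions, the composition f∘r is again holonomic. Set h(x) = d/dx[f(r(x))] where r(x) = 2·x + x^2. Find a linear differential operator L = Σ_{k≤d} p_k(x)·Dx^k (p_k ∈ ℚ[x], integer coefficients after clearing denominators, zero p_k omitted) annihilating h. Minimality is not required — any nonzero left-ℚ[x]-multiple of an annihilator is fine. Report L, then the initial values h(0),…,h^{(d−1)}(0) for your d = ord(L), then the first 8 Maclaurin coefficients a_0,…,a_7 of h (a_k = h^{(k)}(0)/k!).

L = -1 + (-1 - 5·x - 6·x^2 - 2·x^3)·Dx  (order 1).
h: a_k = -6, 6, -18, 54, -165, 513, -1617, 5151, …
ICs: h(0) = -6.

f: a_k = -3, -3, 3/2, -3/2, 15/8, -21/8, 63/16, -99/16, …
Change of var in L_f (x↦r) gives L₀.
Derive L from L₀ (diff closure).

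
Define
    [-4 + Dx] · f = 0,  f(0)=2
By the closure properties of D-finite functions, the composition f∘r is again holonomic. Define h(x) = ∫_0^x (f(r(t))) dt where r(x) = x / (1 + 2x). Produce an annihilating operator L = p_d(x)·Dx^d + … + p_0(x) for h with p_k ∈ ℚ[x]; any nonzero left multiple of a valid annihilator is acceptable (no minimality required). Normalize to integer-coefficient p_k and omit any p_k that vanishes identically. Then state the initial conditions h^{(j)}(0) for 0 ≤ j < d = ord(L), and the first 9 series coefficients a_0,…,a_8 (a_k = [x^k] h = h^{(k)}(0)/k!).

f: a_k = 2, 8, 16, 64/3, 64/3, 256/15, 512/45, 2048/315, 1024/315, …
f∘r: x↦r, Dx↦Dx/r' in L_f ⇒ L₀.
h=∫h₀ ⇒ L = L₀·Dx.
L = -4·Dx + (1 + 4·x + 4·x^2)·Dx^2  (order 2).
h: a_k = 0, 2, 4, 0, -8/3, 64/15, -64/15, 512/315, 320/63, …
ICs: h(0) = 0, h′(0) = 2.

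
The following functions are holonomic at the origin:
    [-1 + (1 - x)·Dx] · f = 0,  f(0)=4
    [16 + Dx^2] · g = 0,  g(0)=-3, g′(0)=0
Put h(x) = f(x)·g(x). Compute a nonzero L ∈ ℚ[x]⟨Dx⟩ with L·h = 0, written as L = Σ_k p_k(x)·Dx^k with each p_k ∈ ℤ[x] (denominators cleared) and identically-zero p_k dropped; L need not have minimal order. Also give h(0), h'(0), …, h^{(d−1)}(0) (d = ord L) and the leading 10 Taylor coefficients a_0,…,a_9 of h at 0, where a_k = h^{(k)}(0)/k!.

f: a_k = 4, 4, 4, 4, 4, 4, 4, 4, 4, 4, …
g: a_k = -3, 0, 24, 0, -32, 0, 256/15, 0, -512/105, 0, …
f·g: L₀ = L_f ⊗_s L_g, ord ≤ 1·2.
L = (-16 + 16·x) + 2·Dx + (-1 + x)·Dx^2  (order 2).
h: a_k = -12, -12, 84, 84, -44, -44, 364/15, 364/15, 100/21, 100/21, …
ICs: h(0) = -12, h′(0) = -12.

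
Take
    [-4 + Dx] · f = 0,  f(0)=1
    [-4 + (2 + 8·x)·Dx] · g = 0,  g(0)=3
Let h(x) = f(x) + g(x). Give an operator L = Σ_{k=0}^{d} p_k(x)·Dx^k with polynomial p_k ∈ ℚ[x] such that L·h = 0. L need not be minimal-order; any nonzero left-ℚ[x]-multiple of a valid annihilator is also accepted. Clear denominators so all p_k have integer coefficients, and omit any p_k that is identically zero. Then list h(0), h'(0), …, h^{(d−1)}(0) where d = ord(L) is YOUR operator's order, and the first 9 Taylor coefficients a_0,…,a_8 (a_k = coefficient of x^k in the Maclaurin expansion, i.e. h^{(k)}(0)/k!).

f: a_k = 1, 4, 8, 32/3, 32/3, 128/15, 256/45, 1024/315, 512/315, …
g: a_k = 3, 6, -6, 12, -30, 84, -252, 792, -2574, …
f+g: L₀ = lclm(L_f,L_g), ord ≤ 1+1.
L = (24 + 64·x) + (-10 - 64·x - 128·x^2)·Dx + (1 + 12·x + 32·x^2)·Dx^2  (order 2).
h: a_k = 4, 10, 2, 68/3, -58/3, 1388/15, -11084/45, 250504/315, -810298/315, …
ICs: h(0) = 4, h′(0) = 10.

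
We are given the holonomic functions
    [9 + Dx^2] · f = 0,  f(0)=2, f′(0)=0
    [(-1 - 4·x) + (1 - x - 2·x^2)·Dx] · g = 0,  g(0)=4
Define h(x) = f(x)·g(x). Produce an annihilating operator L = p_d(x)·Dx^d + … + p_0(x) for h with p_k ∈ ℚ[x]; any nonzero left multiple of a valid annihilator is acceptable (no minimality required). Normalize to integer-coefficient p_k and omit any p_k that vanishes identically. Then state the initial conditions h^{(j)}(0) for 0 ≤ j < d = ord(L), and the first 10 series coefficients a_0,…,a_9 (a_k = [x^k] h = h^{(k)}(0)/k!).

L = (-5 + 9·x + 18·x^2) + (2 + 8·x)·Dx + (-1 + x + 2·x^2)·Dx^2  (order 2).
h: a_k = 8, 8, -12, 4, 7, 15, 209/10, 509/10, 52641/560, 109649/560, …
ICs: h(0) = 8, h′(0) = 8.

f: a_k = 2, 0, -9, 0, 27/4, 0, -81/40, 0, 729/2240, 0, …
g: a_k = 4, 4, 12, 20, 44, 84, 172, 340, 684, 1364, …
Sym-product of L_f,L_g gives L₀ (≤ ord 2).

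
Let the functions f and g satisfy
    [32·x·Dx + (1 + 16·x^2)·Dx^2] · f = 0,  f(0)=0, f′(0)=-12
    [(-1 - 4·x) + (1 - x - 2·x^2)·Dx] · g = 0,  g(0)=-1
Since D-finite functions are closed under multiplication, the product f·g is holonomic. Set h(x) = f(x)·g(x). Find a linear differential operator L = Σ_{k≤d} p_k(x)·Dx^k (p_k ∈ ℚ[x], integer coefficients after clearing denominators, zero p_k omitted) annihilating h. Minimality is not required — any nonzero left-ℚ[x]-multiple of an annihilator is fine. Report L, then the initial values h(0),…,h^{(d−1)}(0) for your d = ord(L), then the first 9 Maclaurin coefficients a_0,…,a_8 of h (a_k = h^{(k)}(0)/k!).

L = (4 + 32·x + 192·x^2) + (2 - 24·x + 64·x^2 + 192·x^3)·Dx + (-1 + x - 14·x^2 + 16·x^3 + 32·x^4)·Dx^2  (order 2).
h: a_k = 0, 12, 12, -28, -4, 2772/5, 2732/5, -187828/35, -29916/7, …
ICs: h(0) = 0, h′(0) = 12.

f: a_k = 0, -12, 0, 64, 0, -3072/5, 0, 49152/7, 0, …
g: a_k = -1, -1, -3, -5, -11, -21, -43, -85, -171, …
Product ⇒ symmetric product L₀, ord ≤ 2.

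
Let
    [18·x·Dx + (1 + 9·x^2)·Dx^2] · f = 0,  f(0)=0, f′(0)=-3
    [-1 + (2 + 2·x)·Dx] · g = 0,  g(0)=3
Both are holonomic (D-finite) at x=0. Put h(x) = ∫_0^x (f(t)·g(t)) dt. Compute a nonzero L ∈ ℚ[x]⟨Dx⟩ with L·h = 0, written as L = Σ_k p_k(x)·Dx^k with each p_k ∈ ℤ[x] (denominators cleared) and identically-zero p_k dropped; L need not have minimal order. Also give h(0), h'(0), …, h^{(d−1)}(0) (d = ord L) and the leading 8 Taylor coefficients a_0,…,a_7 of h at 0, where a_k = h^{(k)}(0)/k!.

f: a_k = 0, -3, 0, 9, 0, -243/5, 0, 2187/7, …
g: a_k = 3, 3/2, -3/8, 3/16, -15/128, 21/256, -63/1024, 99/2048, …
h₀=f·g: eliminate ⇒ L₀, order ≤ 2·1.
∫: right-multiply L₀ by Dx.
L = (3 - 36·x - 9·x^2)·Dx + (-4 + 68·x + 108·x^2 + 36·x^3)·Dx^2 + (4 + 8·x + 40·x^2 + 72·x^3 + 36·x^4)·Dx^3  (order 3).
h: a_k = 0, 0, -9/2, -3/2, 225/32, 207/80, -31749/1280, -91467/8960, …
ICs: h(0) = 0, h′(0) = 0, h′′(0) = -9.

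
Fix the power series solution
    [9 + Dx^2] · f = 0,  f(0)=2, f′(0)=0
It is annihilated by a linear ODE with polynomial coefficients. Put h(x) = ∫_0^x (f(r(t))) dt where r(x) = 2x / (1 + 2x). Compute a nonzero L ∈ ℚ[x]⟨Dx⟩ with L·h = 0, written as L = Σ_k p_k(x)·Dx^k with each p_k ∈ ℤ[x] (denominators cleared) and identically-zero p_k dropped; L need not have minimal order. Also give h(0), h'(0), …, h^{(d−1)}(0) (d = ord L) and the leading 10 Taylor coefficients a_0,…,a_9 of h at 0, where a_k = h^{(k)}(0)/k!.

f: a_k = 2, 0, -9, 0, 27/4, 0, -81/40, 0, 729/2240, 0, …
L₀ from L_f via x↦r, Dx↦r'^{-1}Dx.
h=∫h₀ ⇒ L = L₀·Dx.
L = 36·Dx + (4 + 24·x + 48·x^2 + 32·x^3)·Dx^2 + (1 + 8·x + 24·x^2 + 32·x^3 + 16·x^4)·Dx^3  (order 3).
h: a_k = 0, 2, 0, -12, 36, -324/5, 48, 936/5, -5508/5, 130468/35, …
ICs: h(0) = 0, h′(0) = 2, h′′(0) = 0.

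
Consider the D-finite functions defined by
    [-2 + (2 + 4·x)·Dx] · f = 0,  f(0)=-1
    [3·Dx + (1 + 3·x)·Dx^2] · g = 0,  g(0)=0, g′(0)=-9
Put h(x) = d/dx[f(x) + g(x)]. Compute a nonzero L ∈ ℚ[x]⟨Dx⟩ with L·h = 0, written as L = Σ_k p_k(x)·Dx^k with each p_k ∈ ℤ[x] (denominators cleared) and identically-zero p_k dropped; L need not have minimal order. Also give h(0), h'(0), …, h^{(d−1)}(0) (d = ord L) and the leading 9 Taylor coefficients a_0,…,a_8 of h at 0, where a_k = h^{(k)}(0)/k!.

f: a_k = -1, -1, 1/2, -1/2, 5/8, -7/8, 21/16, -33/16, 429/128, …
g: a_k = 0, -9, 27/2, -27, 243/4, -729/5, 729/2, -6561/7, 19683/8, …
L₀ := lclm(L_f,L_g); ord L₀ ≤ 1+2.
Derive L from L₀ (diff closure).
L = (9 + 9·x) + (15 + 54·x + 45·x^2)·Dx + (2 + 13·x + 27·x^2 + 18·x^3)·Dx^2  (order 2).
h: a_k = -10, 28, -165/2, 491/2, -5867/8, 17559/8, -105207/16, 315357/16, -7564707/128, …
ICs: h(0) = -10, h′(0) = 28.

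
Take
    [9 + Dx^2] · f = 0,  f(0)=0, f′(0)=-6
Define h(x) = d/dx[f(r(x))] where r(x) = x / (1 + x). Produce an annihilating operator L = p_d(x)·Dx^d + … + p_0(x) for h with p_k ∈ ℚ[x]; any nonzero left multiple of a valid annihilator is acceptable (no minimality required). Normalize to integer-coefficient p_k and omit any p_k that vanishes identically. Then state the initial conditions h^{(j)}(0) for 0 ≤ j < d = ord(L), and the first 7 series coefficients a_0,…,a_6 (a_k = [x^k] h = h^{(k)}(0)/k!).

L = (15 + 12·x + 6·x^2) + (6 + 18·x + 18·x^2 + 6·x^3)·Dx + (1 + 4·x + 6·x^2 + 4·x^3 + x^4)·Dx^2  (order 2).
h: a_k = -6, 12, 9, -84, 879/4, -765/2, 19353/40, …
ICs: h(0) = -6, h′(0) = 12.

f: a_k = 0, -6, 0, 9, 0, -81/20, 0, …
L₀ from L_f via x↦r, Dx↦r'^{-1}Dx.
Derive L from L₀ (diff closure).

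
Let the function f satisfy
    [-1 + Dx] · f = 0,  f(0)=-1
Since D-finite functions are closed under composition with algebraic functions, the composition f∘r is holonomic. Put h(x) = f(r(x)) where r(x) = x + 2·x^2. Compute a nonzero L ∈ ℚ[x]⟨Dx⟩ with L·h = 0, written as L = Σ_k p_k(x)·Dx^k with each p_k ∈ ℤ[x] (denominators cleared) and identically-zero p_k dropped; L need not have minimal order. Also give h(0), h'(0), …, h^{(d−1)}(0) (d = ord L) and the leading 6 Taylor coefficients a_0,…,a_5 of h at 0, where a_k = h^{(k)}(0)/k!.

f: a_k = -1, -1, -1/2, -1/6, -1/24, -1/120, …
L₀ from L_f via x↦r, Dx↦r'^{-1}Dx.
L = (-1 - 4·x) + Dx  (order 1).
h: a_k = -1, -1, -5/2, -13/6, -73/24, -281/120, …
ICs: h(0) = -1.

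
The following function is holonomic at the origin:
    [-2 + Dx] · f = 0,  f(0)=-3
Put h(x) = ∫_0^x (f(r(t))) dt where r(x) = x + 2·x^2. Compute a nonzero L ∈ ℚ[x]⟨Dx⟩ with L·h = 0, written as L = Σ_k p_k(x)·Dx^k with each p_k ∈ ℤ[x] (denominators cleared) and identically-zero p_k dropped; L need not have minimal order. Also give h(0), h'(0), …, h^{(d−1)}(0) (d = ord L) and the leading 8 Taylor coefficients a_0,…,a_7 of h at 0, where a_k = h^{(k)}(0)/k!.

L = (-2 - 8·x)·Dx + Dx^2  (order 2).
h: a_k = 0, -3, -3, -6, -7, -10, -54/5, -1324/105, …
ICs: h(0) = 0, h′(0) = -3.

f: a_k = -3, -6, -6, -4, -2, -4/5, -4/15, -8/105, …
f∘r: x↦r, Dx↦Dx/r' in L_f ⇒ L₀.
Integrate: L := L₀·Dx.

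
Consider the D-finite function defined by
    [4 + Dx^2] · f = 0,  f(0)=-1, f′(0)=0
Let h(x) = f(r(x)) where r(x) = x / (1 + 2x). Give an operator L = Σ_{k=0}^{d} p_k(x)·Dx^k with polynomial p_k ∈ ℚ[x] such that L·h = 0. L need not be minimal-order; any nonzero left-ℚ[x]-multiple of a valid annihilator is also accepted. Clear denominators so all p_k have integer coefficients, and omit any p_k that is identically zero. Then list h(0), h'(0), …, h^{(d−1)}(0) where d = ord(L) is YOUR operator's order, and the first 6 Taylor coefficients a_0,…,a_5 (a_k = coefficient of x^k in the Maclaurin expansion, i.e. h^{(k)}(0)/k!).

L = 4 + (4 + 24·x + 48·x^2 + 32·x^3)·Dx + (1 + 8·x + 24·x^2 + 32·x^3 + 16·x^4)·Dx^2  (order 2).
h: a_k = -1, 0, 2, -8, 70/3, -176/3, …
ICs: h(0) = -1, h′(0) = 0.

f: a_k = -1, 0, 2, 0, -2/3, 0, …
h₀=f(r): pull back L_f along r ⇒ L₀.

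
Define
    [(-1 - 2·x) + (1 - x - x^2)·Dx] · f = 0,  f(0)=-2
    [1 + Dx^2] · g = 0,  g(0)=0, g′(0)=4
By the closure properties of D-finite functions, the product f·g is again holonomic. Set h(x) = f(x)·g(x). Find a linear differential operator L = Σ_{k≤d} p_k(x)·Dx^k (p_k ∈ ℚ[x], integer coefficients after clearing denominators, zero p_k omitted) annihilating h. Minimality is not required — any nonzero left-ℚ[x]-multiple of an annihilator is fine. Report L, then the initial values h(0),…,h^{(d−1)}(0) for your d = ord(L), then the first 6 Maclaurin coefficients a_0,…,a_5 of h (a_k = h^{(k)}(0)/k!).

f: a_k = -2, -2, -4, -6, -10, -16, …
g: a_k = 0, 4, 0, -2/3, 0, 1/30, …
f·g: L₀ = L_f ⊗_s L_g, ord ≤ 1·2.
L = (1 + x + x^2) + (2 + 4·x)·Dx + (-1 + x + x^2)·Dx^2  (order 2).
h: a_k = 0, -8, -8, -44/3, -68/3, -187/5, …
ICs: h(0) = 0, h′(0) = -8.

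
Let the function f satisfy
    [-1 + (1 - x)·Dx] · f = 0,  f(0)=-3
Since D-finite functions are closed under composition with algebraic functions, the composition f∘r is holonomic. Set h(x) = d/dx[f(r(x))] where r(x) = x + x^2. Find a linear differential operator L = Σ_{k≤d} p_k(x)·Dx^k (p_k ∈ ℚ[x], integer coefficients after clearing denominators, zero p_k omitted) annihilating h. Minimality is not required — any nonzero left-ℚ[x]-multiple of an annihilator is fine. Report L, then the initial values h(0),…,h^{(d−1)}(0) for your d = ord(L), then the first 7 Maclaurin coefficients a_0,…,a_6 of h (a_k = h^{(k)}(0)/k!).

L = (4 + 6·x + 6·x^2) + (-1 - x + 3·x^2 + 2·x^3)·Dx  (order 1).
h: a_k = -3, -12, -27, -60, -120, -234, -441, …
ICs: h(0) = -3.

f: a_k = -3, -3, -3, -3, -3, -3, -3, …
h₀=f(r): pull back L_f along r ⇒ L₀.
h=h₀': d/dx-closure on L₀ ⇒ L.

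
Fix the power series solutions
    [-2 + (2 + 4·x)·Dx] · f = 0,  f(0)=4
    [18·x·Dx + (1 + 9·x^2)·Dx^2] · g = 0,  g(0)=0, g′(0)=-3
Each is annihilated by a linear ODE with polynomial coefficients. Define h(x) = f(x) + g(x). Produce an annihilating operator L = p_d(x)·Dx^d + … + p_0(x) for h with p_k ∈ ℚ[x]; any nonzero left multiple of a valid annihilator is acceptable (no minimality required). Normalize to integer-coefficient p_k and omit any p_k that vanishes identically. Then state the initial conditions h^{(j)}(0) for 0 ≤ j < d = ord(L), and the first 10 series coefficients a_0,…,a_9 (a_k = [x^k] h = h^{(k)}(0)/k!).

f: a_k = 4, 4, -2, 2, -5/2, 7/2, -21/4, 33/4, -429/32, 715/32, …
g: a_k = 0, -3, 0, 9, 0, -243/5, 0, 2187/7, 0, -2187, …
L₀ := lclm(L_f,L_g); ord L₀ ≤ 1+2.
L = (-18 - 90·x + 486·x^2 + 486·x^3)·Dx + (-21 - 72·x + 360·x^2 + 1944·x^3 + 1701·x^4)·Dx^2 + (-1 + 16·x + 54·x^2 + 198·x^3 + 567·x^4 + 486·x^5)·Dx^3  (order 3).
h: a_k = 4, 1, -2, 11, -5/2, -451/10, -21/4, 8979/28, -429/32, -69269/32, …
ICs: h(0) = 4, h′(0) = 1, h′′(0) = -4.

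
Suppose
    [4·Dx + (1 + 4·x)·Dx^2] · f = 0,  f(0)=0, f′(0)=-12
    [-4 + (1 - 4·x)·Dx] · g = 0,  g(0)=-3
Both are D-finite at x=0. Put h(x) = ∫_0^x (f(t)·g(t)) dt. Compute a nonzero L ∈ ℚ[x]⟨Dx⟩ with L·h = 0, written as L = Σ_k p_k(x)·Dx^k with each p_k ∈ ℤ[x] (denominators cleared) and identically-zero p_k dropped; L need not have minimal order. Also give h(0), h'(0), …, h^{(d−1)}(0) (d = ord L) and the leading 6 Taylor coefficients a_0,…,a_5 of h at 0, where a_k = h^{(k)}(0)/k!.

f: a_k = 0, -12, 24, -64, 192, -3072/5, …
g: a_k = -3, -12, -48, -192, -768, -3072, …
h₀=f·g: eliminate ⇒ L₀, order ≤ 2·1.
Integrate: L := L₀·Dx.
L = 16·Dx + (4 + 48·x)·Dx^2 + (-1 + 16·x^2)·Dx^3  (order 3).
h: a_k = 0, 0, 18, 24, 120, 1344/5, …
ICs: h(0) = 0, h′(0) = 0, h′′(0) = 36.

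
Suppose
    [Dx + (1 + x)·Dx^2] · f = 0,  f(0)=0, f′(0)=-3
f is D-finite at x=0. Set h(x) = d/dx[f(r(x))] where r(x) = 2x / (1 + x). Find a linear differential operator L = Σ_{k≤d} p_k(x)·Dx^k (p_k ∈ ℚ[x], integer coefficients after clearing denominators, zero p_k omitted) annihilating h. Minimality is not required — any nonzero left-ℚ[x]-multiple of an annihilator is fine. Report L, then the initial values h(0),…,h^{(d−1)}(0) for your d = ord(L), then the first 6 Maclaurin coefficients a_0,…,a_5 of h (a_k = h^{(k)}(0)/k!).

f: a_k = 0, -3, 3/2, -1, 3/4, -3/5, …
h₀=f(r): pull back L_f along r ⇒ L₀.
h=h₀': d/dx-closure on L₀ ⇒ L.
L = (4 + 6·x) + (1 + 4·x + 3·x^2)·Dx  (order 1).
h: a_k = -6, 24, -78, 240, -726, 2184, …
ICs: h(0) = -6.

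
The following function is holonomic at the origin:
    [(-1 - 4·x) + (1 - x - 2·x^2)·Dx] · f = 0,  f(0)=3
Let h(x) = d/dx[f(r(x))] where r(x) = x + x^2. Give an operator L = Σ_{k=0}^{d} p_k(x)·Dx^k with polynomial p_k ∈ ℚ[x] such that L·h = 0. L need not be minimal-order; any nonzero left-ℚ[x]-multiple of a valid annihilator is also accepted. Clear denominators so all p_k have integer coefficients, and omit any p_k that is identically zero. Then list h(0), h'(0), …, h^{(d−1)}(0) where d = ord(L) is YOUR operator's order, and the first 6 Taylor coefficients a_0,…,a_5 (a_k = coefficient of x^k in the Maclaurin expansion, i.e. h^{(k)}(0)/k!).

f: a_k = 3, 3, 9, 15, 33, 63, …
f∘r: x↦r, Dx↦Dx/r' in L_f ⇒ L₀.
Differentiate: ansatz ord ≤ ord L₀ ⇒ L.
L = (8 + 10·x + 30·x^2 + 40·x^3 + 20·x^4) + (-1 - x + 5·x^2 + 10·x^3 + 10·x^4 + 4·x^5)·Dx  (order 1).
h: a_k = 3, 24, 99, 348, 1200, 3942, …
ICs: h(0) = 3.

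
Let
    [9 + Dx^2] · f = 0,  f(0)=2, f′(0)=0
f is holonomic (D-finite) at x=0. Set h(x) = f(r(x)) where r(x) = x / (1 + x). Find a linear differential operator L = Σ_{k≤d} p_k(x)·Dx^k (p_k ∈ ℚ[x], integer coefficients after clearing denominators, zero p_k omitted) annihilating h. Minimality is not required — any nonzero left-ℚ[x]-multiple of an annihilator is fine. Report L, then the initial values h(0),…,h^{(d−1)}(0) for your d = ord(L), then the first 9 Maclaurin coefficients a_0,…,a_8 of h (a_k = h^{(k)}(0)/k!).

f: a_k = 2, 0, -9, 0, 27/4, 0, -81/40, 0, 729/2240, …
L₀ from L_f via x↦r, Dx↦r'^{-1}Dx.
L = 9 + (2 + 6·x + 6·x^2 + 2·x^3)·Dx + (1 + 4·x + 6·x^2 + 4·x^3 + x^4)·Dx^2  (order 2).
h: a_k = 2, 0, -9, 18, -81/4, 9, 819/40, -1377/20, 293553/2240, …
ICs: h(0) = 2, h′(0) = 0.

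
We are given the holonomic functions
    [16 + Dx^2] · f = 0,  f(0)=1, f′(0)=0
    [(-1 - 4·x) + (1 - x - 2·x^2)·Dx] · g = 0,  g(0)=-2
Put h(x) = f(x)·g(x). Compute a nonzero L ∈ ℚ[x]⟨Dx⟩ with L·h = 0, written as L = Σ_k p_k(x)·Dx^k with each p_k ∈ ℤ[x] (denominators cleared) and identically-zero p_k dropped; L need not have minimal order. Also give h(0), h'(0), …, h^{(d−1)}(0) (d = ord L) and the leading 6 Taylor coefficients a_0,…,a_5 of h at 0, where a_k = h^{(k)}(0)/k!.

L = (-12 + 16·x + 32·x^2) + (2 + 8·x)·Dx + (-1 + x + 2·x^2)·Dx^2  (order 2).
h: a_k = -2, -2, 10, 6, 14/3, 50/3, …
ICs: h(0) = -2, h′(0) = -2.

f: a_k = 1, 0, -8, 0, 32/3, 0, …
g: a_k = -2, -2, -6, -10, -22, -42, …
L₀ := L_f ⊗_s L_g (sym. prod.), ord ≤ 2.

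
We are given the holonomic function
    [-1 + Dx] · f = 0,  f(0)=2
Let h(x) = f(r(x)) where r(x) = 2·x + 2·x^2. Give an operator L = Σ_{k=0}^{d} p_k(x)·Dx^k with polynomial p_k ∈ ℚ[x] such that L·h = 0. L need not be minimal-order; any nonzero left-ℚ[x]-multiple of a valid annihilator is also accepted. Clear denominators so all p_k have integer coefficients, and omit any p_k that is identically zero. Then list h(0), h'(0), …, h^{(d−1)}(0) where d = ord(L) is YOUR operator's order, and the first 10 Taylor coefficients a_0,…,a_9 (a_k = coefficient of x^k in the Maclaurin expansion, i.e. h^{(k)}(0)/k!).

L = (-2 - 4·x) + Dx  (order 1).
h: a_k = 2, 4, 8, 32/3, 40/3, 208/15, 608/45, 3712/315, 3056/315, 4192/567, …
ICs: h(0) = 2.

f: a_k = 2, 2, 1, 1/3, 1/12, 1/60, 1/360, 1/2520, 1/20160, 1/181440, …
h₀=f(r): pull back L_f along r ⇒ L₀.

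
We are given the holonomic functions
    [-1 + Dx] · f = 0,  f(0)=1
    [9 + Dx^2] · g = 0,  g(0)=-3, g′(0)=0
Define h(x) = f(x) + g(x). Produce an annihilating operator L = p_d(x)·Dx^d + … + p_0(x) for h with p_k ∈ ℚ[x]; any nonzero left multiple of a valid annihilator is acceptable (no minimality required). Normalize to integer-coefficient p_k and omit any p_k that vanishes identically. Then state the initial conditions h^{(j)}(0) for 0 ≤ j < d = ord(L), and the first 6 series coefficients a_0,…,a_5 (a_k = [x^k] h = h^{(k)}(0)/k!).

f: a_k = 1, 1, 1/2, 1/6, 1/24, 1/120, …
g: a_k = -3, 0, 27/2, 0, -81/8, 0, …
f+g: L₀ = lclm(L_f,L_g), ord ≤ 1+2.
L = -9 + 9·Dx - Dx^2 + Dx^3  (order 3).
h: a_k = -2, 1, 14, 1/6, -121/12, 1/120, …
ICs: h(0) = -2, h′(0) = 1, h′′(0) = 28.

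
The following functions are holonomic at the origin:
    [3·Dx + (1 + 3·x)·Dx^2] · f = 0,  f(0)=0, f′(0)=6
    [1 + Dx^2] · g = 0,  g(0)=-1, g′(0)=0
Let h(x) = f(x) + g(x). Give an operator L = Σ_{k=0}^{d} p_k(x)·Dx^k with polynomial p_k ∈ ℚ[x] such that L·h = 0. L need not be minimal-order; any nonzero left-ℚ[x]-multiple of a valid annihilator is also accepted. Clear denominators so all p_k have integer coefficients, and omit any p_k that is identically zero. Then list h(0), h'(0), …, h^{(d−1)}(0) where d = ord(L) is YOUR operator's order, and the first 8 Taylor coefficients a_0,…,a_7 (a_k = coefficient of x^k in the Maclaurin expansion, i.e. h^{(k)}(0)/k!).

f: a_k = 0, 6, -9, 18, -81/2, 486/5, -243, 4374/7, …
g: a_k = -1, 0, 1/2, 0, -1/24, 0, 1/720, 0, …
f+g: L₀ = lclm(L_f,L_g), ord ≤ 2+2.
L = (165 + 18·x + 27·x^2)·Dx + (19 + 63·x + 27·x^2 + 27·x^3)·Dx^2 + (165 + 18·x + 27·x^2)·Dx^3 + (19 + 63·x + 27·x^2 + 27·x^3)·Dx^4  (order 4).
h: a_k = -1, 6, -17/2, 18, -973/24, 486/5, -174959/720, 4374/7, …
ICs: h(0) = -1, h′(0) = 6, h′′(0) = -17, h′′′(0) = 108.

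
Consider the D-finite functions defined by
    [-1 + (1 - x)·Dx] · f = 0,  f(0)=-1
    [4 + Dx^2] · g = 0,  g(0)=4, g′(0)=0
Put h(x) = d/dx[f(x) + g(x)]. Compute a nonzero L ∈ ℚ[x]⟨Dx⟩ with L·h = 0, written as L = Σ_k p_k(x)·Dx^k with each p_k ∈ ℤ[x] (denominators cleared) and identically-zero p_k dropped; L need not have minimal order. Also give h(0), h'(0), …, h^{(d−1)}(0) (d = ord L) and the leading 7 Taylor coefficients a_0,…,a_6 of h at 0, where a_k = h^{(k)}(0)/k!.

L = (64 - 32·x + 16·x^2) + (-20 + 36·x - 24·x^2 + 8·x^3)·Dx + (16 - 8·x + 4·x^2)·Dx^2 + (-5 + 9·x - 6·x^2 + 2·x^3)·Dx^3  (order 3).
h: a_k = -1, -18, -3, 20/3, -5, -122/15, -7, …
ICs: h(0) = -1, h′(0) = -18, h′′(0) = -6.

f: a_k = -1, -1, -1, -1, -1, -1, -1, …
g: a_k = 4, 0, -8, 0, 8/3, 0, -16/45, …
Weyl lclm of L_f,L_g ⇒ L₀ (ord ≤ 3).
Derive L from L₀ (diff closure).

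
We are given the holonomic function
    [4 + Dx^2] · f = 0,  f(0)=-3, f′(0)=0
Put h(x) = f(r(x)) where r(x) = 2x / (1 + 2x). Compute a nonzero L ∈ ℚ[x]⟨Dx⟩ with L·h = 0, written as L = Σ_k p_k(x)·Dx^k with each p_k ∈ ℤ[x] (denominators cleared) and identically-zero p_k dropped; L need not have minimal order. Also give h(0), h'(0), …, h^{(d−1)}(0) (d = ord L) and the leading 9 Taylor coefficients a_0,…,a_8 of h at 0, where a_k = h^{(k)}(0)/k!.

f: a_k = -3, 0, 6, 0, -2, 0, 4/15, 0, -2/105, …
L₀ from L_f via x↦r, Dx↦r'^{-1}Dx.
L = 16 + (4 + 24·x + 48·x^2 + 32·x^3)·Dx + (1 + 8·x + 24·x^2 + 32·x^3 + 16·x^4)·Dx^2  (order 2).
h: a_k = -3, 0, 24, -96, 256, -512, 9856/15, 1536/5, -602624/105, …
ICs: h(0) = -3, h′(0) = 0.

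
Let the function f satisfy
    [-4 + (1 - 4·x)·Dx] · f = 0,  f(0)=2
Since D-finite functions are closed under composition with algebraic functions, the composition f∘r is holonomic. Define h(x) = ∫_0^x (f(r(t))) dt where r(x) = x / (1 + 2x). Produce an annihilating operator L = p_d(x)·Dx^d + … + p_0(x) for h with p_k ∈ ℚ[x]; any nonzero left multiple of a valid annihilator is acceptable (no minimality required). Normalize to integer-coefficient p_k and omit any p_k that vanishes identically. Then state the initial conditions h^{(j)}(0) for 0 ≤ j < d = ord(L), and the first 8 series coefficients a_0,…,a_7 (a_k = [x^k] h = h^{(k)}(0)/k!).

L = 4·Dx + (-1 + 4·x^2)·Dx^2  (order 2).
h: a_k = 0, 2, 4, 16/3, 8, 64/5, 64/3, 256/7, …
ICs: h(0) = 0, h′(0) = 2.

f: a_k = 2, 8, 32, 128, 512, 2048, 8192, 32768, …
Substitute x→r, Dx→(1/r')Dx; clear ⇒ L₀.
Integrate: L := L₀·Dx.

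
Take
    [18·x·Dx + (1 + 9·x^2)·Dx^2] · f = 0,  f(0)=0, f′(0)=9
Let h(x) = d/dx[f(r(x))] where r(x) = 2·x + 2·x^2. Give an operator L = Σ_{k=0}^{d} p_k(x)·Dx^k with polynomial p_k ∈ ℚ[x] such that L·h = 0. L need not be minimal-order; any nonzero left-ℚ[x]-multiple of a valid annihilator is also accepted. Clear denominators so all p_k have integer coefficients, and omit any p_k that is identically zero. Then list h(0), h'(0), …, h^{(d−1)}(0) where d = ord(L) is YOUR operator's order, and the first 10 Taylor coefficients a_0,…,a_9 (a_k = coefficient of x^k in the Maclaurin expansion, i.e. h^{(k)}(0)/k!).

L = (-2 + 72·x + 288·x^2 + 432·x^3 + 216·x^4) + (1 + 2·x + 36·x^2 + 144·x^3 + 180·x^4 + 72·x^5)·Dx  (order 1).
h: a_k = 18, 36, -648, -2592, 20088, 138672, -513216, -6345216, 7768224, 260387136, …
ICs: h(0) = 18.

f: a_k = 0, 9, 0, -27, 0, 729/5, 0, -6561/7, 0, 6561, …
L₀ from L_f via x↦r, Dx↦r'^{-1}Dx.
Differentiate: ansatz ord ≤ ord L₀ ⇒ L.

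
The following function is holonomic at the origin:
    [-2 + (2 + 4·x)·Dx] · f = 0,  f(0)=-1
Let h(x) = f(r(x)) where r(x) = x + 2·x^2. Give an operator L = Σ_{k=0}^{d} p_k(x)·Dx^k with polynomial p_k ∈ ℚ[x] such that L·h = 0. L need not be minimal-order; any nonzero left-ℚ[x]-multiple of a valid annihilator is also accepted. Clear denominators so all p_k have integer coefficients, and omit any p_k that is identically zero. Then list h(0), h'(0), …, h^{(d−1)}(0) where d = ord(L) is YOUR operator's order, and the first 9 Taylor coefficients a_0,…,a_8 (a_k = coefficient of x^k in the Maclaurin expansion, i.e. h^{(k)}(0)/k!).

L = (-1 - 4·x) + (1 + 2·x + 4·x^2)·Dx  (order 1).
h: a_k = -1, -1, -3/2, 3/2, -3/8, -15/8, 57/16, -21/16, -867/128, …
ICs: h(0) = -1.

f: a_k = -1, -1, 1/2, -1/2, 5/8, -7/8, 21/16, -33/16, 429/128, …
L₀ from L_f via x↦r, Dx↦r'^{-1}Dx.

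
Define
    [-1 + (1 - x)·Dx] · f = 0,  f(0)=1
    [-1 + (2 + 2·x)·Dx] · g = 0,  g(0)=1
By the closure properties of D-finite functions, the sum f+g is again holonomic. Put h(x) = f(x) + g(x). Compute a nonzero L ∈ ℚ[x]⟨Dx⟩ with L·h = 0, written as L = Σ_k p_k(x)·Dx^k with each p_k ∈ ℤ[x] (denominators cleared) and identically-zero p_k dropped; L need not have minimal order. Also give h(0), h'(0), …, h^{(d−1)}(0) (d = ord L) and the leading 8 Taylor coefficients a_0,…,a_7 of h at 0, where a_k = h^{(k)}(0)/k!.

L = (-5 - 3·x) + (9 + 14·x + 9·x^2)·Dx + (-2 - 6·x + 2·x^2 + 6·x^3)·Dx^2  (order 2).
h: a_k = 2, 3/2, 7/8, 17/16, 123/128, 263/256, 1003/1024, 2081/2048, …
ICs: h(0) = 2, h′(0) = 3/2.

f: a_k = 1, 1, 1, 1, 1, 1, 1, 1, …
g: a_k = 1, 1/2, -1/8, 1/16, -5/128, 7/256, -21/1024, 33/2048, …
Sum ⇒ L₀ = lclm(L_f,L_g) in ℚ(x)⟨Dx⟩.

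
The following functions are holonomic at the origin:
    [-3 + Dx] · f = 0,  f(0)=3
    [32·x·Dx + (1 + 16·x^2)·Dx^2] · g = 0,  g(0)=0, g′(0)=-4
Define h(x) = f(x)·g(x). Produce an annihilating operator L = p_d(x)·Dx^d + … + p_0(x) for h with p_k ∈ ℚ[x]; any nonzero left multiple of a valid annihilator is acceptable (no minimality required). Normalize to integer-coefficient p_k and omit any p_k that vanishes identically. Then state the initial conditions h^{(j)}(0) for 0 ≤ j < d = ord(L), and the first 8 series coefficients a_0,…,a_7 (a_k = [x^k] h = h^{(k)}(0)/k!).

f: a_k = 3, 9, 27/2, 27/2, 81/8, 243/40, 243/80, 729/560, …
g: a_k = 0, -4, 0, 64/3, 0, -1024/5, 0, 16384/7, …
L₀ := L_f ⊗_s L_g (sym. prod.), ord ≤ 2.
L = (9 - 96·x + 144·x^2) + (-6 + 32·x - 96·x^2)·Dx + (1 + 16·x^2)·Dx^2  (order 2).
h: a_k = 0, -12, -36, 10, 138, -3669/10, -3159/2, 624507/140, …
ICs: h(0) = 0, h′(0) = -12.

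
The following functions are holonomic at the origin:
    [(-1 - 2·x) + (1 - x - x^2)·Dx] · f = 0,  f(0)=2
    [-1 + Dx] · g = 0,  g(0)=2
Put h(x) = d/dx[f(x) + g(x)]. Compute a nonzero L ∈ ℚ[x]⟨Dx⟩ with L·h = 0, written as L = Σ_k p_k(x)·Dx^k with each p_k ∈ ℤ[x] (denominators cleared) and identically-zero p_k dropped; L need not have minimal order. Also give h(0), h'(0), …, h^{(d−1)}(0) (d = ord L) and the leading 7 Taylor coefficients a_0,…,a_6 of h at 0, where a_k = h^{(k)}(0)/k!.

L = (14 + 46·x + 40·x^2 + 36·x^3 + 6·x^4) + (-17 - 48·x - 41·x^2 - 24·x^3 + 5·x^4 + 2·x^5)·Dx + (3 + 2·x + x^2 - 12·x^3 - 11·x^4 - 2·x^5)·Dx^2  (order 2).
h: a_k = 4, 10, 19, 121/3, 961/12, 9361/60, 105841/360, …
ICs: h(0) = 4, h′(0) = 10.

f: a_k = 2, 2, 4, 6, 10, 16, 26, …
g: a_k = 2, 2, 1, 1/3, 1/12, 1/60, 1/360, …
L₀ := lclm(L_f,L_g); ord L₀ ≤ 1+1.
h=h₀': d/dx-closure on L₀ ⇒ L.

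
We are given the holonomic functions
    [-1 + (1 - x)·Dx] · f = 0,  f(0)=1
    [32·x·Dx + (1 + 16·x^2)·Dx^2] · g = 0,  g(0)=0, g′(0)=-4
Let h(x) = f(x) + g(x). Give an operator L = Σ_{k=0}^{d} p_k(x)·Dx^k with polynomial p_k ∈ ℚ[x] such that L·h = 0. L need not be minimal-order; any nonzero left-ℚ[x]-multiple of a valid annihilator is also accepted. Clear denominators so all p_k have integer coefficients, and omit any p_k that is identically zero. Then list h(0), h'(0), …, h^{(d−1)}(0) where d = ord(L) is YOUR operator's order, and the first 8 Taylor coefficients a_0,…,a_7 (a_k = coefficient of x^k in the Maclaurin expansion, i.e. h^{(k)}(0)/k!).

L = (-32 + 128·x + 1536·x^2)·Dx + (19 - 32·x - 656·x^2 + 1536·x^3)·Dx^2 + (-1 - 15·x - 240·x^3 + 256·x^4)·Dx^3  (order 3).
h: a_k = 1, -3, 1, 67/3, 1, -1019/5, 1, 16391/7, …
ICs: h(0) = 1, h′(0) = -3, h′′(0) = 2.

f: a_k = 1, 1, 1, 1, 1, 1, 1, 1, …
g: a_k = 0, -4, 0, 64/3, 0, -1024/5, 0, 16384/7, …
f+g: L₀ = lclm(L_f,L_g), ord ≤ 1+2.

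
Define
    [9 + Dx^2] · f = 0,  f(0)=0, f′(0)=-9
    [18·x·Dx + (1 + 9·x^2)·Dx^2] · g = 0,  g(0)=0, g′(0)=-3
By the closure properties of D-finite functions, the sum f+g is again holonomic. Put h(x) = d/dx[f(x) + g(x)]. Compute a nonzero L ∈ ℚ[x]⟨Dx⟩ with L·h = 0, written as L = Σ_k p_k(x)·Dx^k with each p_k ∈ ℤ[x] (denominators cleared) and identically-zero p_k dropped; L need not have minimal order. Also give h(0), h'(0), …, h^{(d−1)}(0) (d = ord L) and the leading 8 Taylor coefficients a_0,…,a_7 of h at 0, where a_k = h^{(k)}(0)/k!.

L = (-1782·x + 20412·x^3 + 13122·x^5) + (-9 + 567·x^2 + 6561·x^4 + 6561·x^6)·Dx + (-198·x + 2268·x^3 + 1458·x^5)·Dx^2 + (-1 + 63·x^2 + 729·x^4 + 729·x^6)·Dx^3  (order 3).
h: a_k = -12, 0, 135/2, 0, -2187/8, 0, 175689/80, 0, …
ICs: h(0) = -12, h′(0) = 0, h′′(0) = 135.

f: a_k = 0, -9, 0, 27/2, 0, -243/40, 0, 729/560, …
g: a_k = 0, -3, 0, 9, 0, -243/5, 0, 2187/7, …
f+g: L₀ = lclm(L_f,L_g), ord ≤ 2+2.
h=h₀': d/dx-closure on L₀ ⇒ L.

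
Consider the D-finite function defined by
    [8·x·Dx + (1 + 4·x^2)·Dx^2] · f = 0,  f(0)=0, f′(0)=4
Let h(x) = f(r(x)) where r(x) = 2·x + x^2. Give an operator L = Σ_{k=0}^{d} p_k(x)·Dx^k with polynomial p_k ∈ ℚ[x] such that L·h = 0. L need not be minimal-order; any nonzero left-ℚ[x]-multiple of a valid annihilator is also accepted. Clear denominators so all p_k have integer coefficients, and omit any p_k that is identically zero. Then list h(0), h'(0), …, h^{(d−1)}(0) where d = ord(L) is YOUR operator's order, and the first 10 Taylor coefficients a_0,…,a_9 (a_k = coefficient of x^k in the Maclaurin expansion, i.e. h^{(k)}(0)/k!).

f: a_k = 0, 4, 0, -16/3, 0, 64/5, 0, -256/7, 0, 1024/9, …
Substitute x→r, Dx→(1/r')Dx; clear ⇒ L₀.
L = (-1 + 32·x + 64·x^2 + 48·x^3 + 12·x^4)·Dx + (1 + x + 16·x^2 + 32·x^3 + 20·x^4 + 4·x^5)·Dx^2  (order 2).
h: a_k = 0, 8, 4, -128/3, -64, 1888/5, 3056/3, -25600/7, -15872, 304256/9, …
ICs: h(0) = 0, h′(0) = 8.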